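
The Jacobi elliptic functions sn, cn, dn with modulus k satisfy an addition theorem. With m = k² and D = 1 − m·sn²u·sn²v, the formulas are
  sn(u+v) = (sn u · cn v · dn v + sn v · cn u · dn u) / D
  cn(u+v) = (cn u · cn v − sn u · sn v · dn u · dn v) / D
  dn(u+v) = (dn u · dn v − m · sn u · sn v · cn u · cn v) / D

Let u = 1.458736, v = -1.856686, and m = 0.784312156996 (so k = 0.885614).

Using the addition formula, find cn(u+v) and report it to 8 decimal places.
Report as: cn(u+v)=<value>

sn u = 0.9279604194958471, cn u = 0.3726787622726731, dn u = 0.5697548023862988
sn v = -0.9850569670468163, cn v = 0.1722288351947128, dn v = 0.4888278996098319
m = k² = 0.784312156996
D = 1 − m·sn²u·sn²v = 0.3446541617095384
cn(u+v) = (cn u·cn v − sn u·sn v·dn u·dn v)/D = 0.3187721824427245/0.3446541617095384 = 0.9249044922642592

cn(u+v)=0.92490449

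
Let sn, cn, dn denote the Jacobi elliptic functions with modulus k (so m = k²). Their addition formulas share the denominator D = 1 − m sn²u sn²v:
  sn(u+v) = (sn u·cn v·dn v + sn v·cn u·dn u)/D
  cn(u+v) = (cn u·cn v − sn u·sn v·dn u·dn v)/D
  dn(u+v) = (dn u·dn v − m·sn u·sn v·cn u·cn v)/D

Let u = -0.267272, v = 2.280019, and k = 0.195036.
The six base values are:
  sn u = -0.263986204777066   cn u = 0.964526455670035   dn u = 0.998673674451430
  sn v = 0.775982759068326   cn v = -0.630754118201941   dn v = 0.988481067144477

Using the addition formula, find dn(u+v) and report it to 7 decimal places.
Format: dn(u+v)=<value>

m = k² = 0.038039041296
D = 1 − m·sn²u·sn²v = 0.9984037674160747
dn(u+v) = (dn u·dn v − m·sn u·sn v·cn u·cn v)/D = 0.9824293780355407/0.9984037674160747 = 0.984000071011474

dn(u+v)=0.9840001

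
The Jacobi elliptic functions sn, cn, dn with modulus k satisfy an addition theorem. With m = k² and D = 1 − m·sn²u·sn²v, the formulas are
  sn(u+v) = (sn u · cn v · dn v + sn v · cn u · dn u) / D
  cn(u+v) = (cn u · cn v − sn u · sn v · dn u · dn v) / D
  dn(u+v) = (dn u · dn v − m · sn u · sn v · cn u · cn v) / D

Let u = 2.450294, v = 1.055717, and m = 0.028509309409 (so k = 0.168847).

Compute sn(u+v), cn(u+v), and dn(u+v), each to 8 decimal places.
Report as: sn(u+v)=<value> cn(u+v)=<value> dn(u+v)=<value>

sn(u+v)=-0.33487799 cn(u+v)=-0.94226150 dn(u+v)=0.99840016

sn u = 0.653723831040068, cn u = -0.7567332110660247, dn u = 0.9938895353266137
sn v = 0.8680441668597421, cn v = 0.4964869830929872, dn v = 0.9892007966529753
m = k² = 0.028509309409
D = 1 − m·sn²u·sn²v = 0.9908196555218565
sn(u+v) = (sn u·cn v·dn v + sn v·cn u·dn u)/D = -0.3318036956489368/0.9908196555218565 = -0.3348779909641362
cn(u+v) = (cn u·cn v − sn u·sn v·dn u·dn v)/D = -0.9336112131514693/0.9908196555218565 = -0.9422614982943026
dn(u+v) = (dn u·dn v − m·sn u·sn v·cn u·cn v)/D = 0.9892344993107144/0.9908196555218565 = 0.9984001566760328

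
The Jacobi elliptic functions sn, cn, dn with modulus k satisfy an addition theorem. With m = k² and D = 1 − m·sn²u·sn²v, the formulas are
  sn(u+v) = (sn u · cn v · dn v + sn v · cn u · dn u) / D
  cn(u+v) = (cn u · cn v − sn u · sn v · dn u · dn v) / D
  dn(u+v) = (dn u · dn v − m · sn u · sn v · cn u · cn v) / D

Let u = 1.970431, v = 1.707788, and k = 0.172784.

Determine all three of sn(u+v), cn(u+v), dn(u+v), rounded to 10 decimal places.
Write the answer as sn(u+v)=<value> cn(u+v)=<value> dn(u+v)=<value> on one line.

sn u = 0.9278627495366908, cn u = -0.3729218658408384, dn u = 0.9870651193122914
sn v = 0.9924210422084774, cn v = -0.1228839899329426, dn v = 0.9851885624666788
m = k² = 0.029854310656
D = 1 − m·sn²u·sn²v = 0.9746856689697641
sn(u+v) = (sn u·cn v·dn v + sn v·cn u·dn u)/D = -0.4776390499525066/0.9746856689697641 = -0.4900441908183258
cn(u+v) = (cn u·cn v − sn u·sn v·dn u·dn v)/D = -0.8496311501207471/0.9746856689697641 = -0.8716975915105033
dn(u+v) = (dn u·dn v − m·sn u·sn v·cn u·cn v)/D = 0.9711854708880996/0.9746856689697641 = 0.9964088955105248

sn(u+v)=-0.4900441908 cn(u+v)=-0.8716975915 dn(u+v)=0.9964088955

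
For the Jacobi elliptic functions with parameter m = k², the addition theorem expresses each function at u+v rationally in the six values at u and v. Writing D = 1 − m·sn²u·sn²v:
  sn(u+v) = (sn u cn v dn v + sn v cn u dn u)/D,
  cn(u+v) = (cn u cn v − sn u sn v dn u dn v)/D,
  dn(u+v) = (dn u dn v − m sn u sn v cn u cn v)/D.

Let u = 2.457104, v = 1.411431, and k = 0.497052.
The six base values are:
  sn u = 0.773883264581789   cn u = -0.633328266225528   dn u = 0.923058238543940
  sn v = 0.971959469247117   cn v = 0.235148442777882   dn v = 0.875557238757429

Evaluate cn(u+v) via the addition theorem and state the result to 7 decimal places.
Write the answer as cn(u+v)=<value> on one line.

m = k² = 0.247060690704
D = 1 − m·sn²u·sn²v = 0.8602181217754757
cn(u+v) = (cn u·cn v − sn u·sn v·dn u·dn v)/D = -0.7568333120084848/0.8602181217754757 = -0.8798155872912717

cn(u+v)=-0.8798156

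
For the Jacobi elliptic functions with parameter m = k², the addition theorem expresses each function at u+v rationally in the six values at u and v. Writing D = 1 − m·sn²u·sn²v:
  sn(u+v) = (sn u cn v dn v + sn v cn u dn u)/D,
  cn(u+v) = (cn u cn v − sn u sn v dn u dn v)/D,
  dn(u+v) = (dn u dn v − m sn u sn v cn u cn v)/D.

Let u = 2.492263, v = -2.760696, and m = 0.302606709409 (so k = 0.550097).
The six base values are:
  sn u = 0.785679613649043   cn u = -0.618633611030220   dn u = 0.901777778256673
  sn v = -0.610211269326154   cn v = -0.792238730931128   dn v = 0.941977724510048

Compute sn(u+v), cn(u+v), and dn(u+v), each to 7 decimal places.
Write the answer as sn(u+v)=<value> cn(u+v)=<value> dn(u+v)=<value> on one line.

m = k² = 0.302606709409
D = 1 − m·sn²u·sn²v = 0.9304447413839975
sn(u+v) = (sn u·cn v·dn v + sn v·cn u·dn u)/D = -0.2459115099410218/0.9304447413839975 = -0.2642945883870962
cn(u+v) = (cn u·cn v − sn u·sn v·dn u·dn v)/D = 0.8973599868768725/0.9304447413839975 = 0.964441999577629
dn(u+v) = (dn u·dn v − m·sn u·sn v·cn u·cn v)/D = 0.920558548596599/0.9304447413839975 = 0.9893747663373397

sn(u+v)=-0.2642946 cn(u+v)=0.9644420 dn(u+v)=0.9893748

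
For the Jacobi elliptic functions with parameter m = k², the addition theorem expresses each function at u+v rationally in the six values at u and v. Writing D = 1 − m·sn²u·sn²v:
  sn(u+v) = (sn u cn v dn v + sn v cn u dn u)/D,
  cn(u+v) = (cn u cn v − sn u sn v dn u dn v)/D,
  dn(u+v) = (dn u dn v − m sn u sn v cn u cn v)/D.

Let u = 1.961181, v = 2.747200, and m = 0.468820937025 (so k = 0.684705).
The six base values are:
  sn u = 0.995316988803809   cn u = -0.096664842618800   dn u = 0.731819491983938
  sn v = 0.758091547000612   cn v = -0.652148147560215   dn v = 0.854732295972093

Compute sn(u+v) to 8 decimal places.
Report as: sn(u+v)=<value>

sn(u+v)=-0.82995848

m = k² = 0.468820937025
D = 1 − m·sn²u·sn²v = 0.7330849016808133
sn(u+v) = (sn u·cn v·dn v + sn v·cn u·dn u)/D = -0.6084300343380582/0.7330849016808133 = -0.829958484949087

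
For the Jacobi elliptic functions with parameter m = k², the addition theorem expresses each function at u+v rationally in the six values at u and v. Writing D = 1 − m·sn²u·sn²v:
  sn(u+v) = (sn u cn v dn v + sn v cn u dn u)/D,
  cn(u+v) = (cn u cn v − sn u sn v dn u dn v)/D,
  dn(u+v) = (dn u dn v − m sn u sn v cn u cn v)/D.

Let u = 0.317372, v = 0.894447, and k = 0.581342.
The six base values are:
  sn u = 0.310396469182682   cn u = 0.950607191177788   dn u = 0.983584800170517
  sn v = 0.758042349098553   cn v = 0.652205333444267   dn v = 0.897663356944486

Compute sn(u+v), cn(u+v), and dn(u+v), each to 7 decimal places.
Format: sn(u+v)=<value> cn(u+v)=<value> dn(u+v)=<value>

sn(u+v)=0.9074760 cn(u+v)=0.4201040 dn(u+v)=0.8495216

m = k² = 0.337958520964
D = 1 − m·sn²u·sn²v = 0.9812895650569827
sn(u+v) = (sn u·cn v·dn v + sn v·cn u·dn u)/D = 0.8904966811076528/0.9812895650569827 = 0.9074759508483536
cn(u+v) = (cn u·cn v − sn u·sn v·dn u·dn v)/D = 0.4122437039252118/0.9812895650569827 = 0.4201040331059397
dn(u+v) = (dn u·dn v − m·sn u·sn v·cn u·cn v)/D = 0.8336266527121863/0.9812895650569827 = 0.8495215707952405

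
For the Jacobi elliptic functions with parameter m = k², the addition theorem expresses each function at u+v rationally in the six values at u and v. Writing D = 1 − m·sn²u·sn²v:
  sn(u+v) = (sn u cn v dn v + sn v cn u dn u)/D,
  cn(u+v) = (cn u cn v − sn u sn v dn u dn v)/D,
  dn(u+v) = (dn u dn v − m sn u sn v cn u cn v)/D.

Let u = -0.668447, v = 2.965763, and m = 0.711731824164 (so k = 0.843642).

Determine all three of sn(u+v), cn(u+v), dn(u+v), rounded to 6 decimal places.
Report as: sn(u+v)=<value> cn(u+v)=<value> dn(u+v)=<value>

sn u = -0.5942935375437624, cn u = 0.8042482149397167, dn u = 0.8652324148977329
sn v = 0.8727494012451579, cn v = -0.4881684981911659, dn v = 0.6766682398999626
m = k² = 0.711731824164
D = 1 − m·sn²u·sn²v = 0.8085314185863446
sn(u+v) = (sn u·cn v·dn v + sn v·cn u·dn u)/D = 0.8036246827948279/0.8085314185863446 = 0.9939312985510251
cn(u+v) = (cn u·cn v − sn u·sn v·dn u·dn v)/D = -0.08894056467191456/0.8085314185863446 = -0.1100026079721433
dn(u+v) = (dn u·dn v − m·sn u·sn v·cn u·cn v)/D = 0.4405424531823053/0.8085314185863446 = 0.5448674511035825

sn(u+v)=0.993931 cn(u+v)=-0.110003 dn(u+v)=0.544867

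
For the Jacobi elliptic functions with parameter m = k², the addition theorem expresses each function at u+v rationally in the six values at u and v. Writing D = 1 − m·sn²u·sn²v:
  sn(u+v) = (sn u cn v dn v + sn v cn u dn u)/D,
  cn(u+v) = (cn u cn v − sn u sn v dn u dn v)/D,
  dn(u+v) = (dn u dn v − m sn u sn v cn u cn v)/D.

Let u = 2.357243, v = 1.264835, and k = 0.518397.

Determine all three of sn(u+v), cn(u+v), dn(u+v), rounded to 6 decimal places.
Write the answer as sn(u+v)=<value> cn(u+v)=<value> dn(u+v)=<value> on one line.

sn u = 0.8387307148305648, cn u = -0.5445464057358288, dn u = 0.9005292249710944
sn v = 0.9316972005209905, cn v = 0.3632359103135995, dn v = 0.8756264005645603
m = k² = 0.268735449609
D = 1 − m·sn²u·sn²v = 0.8358958231082723
sn(u+v) = (sn u·cn v·dn v + sn v·cn u·dn u)/D = -0.1901198163796263/0.8358958231082723 = -0.2274443909441575
cn(u+v) = (cn u·cn v − sn u·sn v·dn u·dn v)/D = -0.8139878884293262/0.8358958231082723 = -0.9737910705218246
dn(u+v) = (dn u·dn v − m·sn u·sn v·cn u·cn v)/D = 0.8300652010027452/0.8358958231082723 = 0.9930247024278145

sn(u+v)=-0.227444 cn(u+v)=-0.973791 dn(u+v)=0.993025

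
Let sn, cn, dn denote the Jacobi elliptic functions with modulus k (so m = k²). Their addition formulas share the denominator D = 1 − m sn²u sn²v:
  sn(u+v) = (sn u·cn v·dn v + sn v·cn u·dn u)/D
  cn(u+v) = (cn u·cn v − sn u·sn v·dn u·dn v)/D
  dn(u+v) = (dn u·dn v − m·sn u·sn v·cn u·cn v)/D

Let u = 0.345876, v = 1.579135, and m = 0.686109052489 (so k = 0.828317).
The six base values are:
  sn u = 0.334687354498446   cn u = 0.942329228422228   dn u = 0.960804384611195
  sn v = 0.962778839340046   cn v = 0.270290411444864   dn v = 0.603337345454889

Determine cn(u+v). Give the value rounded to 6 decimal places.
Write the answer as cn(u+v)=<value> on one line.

m = k² = 0.686109052489
D = 1 − m·sn²u·sn²v = 0.9287598492542594
cn(u+v) = (cn u·cn v − sn u·sn v·dn u·dn v)/D = 0.06790937101286553/0.9287598492542594 = 0.07311833200734597

cn(u+v)=0.073118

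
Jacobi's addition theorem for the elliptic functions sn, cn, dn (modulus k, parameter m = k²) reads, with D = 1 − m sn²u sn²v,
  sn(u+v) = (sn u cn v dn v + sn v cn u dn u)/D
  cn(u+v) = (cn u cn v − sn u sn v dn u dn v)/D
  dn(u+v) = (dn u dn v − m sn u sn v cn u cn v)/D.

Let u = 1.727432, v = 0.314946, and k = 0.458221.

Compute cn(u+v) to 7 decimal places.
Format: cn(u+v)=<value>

cn(u+v)=-0.3309876

sn u = 0.9984446536040944, cn u = -0.05575189404316188, dn u = 0.8892053466210643
sn v = 0.3087469036775932, cn v = 0.9511442316859725, dn v = 0.9899419266853051
m = k² = 0.209966484841
D = 1 − m·sn²u·sn²v = 0.9800472302507074
cn(u+v) = (cn u·cn v − sn u·sn v·dn u·dn v)/D = -0.3243834435133941/0.9800472302507074 = -0.3309875621304629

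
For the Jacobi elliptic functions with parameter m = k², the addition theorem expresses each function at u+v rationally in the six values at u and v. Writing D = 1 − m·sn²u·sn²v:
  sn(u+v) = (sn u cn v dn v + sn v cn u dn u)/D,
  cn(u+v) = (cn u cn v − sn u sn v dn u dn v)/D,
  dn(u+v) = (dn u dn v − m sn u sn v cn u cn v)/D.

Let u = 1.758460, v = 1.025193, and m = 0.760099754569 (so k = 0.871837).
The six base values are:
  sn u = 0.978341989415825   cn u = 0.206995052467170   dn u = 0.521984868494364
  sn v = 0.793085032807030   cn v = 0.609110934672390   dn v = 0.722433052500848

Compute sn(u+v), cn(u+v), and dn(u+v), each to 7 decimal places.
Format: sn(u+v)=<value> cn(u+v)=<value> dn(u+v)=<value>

sn(u+v)=0.9517117 cn(u+v)=-0.3069933 dn(u+v)=0.5581539

m = k² = 0.760099754569
D = 1 − m·sn²u·sn²v = 0.5423942352718433
sn(u+v) = (sn u·cn v·dn v + sn v·cn u·dn u)/D = 0.5162029181742251/0.5423942352718433 = 0.9517116602751293
cn(u+v) = (cn u·cn v − sn u·sn v·dn u·dn v)/D = -0.1665114222044301/0.5423942352718433 = -0.3069933479676014
dn(u+v) = (dn u·dn v − m·sn u·sn v·cn u·cn v)/D = 0.302739460978796/0.5423942352718433 = 0.5581539059445673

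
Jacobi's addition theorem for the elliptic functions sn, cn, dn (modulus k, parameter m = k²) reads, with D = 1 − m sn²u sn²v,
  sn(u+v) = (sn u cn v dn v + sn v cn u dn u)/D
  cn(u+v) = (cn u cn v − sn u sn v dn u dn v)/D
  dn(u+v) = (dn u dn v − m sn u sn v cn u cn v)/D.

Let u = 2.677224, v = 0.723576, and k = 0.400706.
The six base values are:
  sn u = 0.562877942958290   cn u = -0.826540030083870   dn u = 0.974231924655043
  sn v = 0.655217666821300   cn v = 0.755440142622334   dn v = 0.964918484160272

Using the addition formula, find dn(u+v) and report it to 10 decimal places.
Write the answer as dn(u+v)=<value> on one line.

dn(u+v)=0.9988447166

m = k² = 0.160565298436
D = 1 − m·sn²u·sn²v = 0.9781600645734134
dn(u+v) = (dn u·dn v − m·sn u·sn v·cn u·cn v)/D = 0.977030012458779/0.9781600645734134 = 0.9988447165698518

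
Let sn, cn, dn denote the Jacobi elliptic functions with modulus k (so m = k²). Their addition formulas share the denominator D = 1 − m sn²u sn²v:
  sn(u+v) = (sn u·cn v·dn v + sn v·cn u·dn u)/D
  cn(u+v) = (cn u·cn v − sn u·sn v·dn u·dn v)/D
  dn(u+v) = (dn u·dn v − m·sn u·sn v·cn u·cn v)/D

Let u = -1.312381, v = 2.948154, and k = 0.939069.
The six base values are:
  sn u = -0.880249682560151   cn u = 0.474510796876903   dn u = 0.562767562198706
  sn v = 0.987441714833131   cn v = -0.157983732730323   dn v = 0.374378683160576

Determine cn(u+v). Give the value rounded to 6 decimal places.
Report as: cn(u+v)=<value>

cn(u+v)=0.324076

m = k² = 0.881850586761
D = 1 − m·sn²u·sn²v = 0.3337615350444168
cn(u+v) = (cn u·cn v − sn u·sn v·dn u·dn v)/D = 0.1081641786561964/0.3337615350444168 = 0.3240762259851241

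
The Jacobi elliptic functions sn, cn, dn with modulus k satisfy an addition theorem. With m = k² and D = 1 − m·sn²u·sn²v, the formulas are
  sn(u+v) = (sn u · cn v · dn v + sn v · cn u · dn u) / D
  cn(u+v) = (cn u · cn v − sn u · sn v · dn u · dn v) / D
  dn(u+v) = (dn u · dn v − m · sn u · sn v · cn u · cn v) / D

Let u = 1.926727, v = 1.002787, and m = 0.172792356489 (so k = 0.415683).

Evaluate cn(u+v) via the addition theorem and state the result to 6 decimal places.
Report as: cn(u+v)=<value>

sn u = 0.967473959898738, cn u = -0.2529706246145096, dn u = 0.9155683159822187
sn v = 0.8300026339735312, cn v = 0.5577594710957407, dn v = 0.9385960739833244
m = k² = 0.172792356489
D = 1 − m·sn²u·sn²v = 0.8885802864045953
cn(u+v) = (cn u·cn v − sn u·sn v·dn u·dn v)/D = -0.8311589699935145/0.8885802864045953 = -0.9353785839167995

cn(u+v)=-0.935379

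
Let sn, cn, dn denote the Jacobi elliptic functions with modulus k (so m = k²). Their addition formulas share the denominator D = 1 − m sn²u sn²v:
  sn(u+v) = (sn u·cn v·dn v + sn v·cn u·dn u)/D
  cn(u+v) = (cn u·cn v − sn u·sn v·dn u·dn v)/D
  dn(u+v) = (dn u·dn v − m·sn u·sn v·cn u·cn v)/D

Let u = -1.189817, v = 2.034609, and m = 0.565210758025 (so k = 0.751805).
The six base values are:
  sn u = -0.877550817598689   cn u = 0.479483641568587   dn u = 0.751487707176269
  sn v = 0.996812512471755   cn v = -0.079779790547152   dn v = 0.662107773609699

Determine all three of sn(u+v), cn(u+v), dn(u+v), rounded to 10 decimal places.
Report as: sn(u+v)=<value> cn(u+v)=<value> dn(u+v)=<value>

m = k² = 0.565210758025
D = 1 − m·sn²u·sn²v = 0.567504163032233
sn(u+v) = (sn u·cn v·dn v + sn v·cn u·dn u)/D = 0.4055322360393383/0.567504163032233 = 0.7145890064885833
cn(u+v) = (cn u·cn v − sn u·sn v·dn u·dn v)/D = 0.3969944339557541/0.567504163032233 = 0.6995445316816217
dn(u+v) = (dn u·dn v − m·sn u·sn v·cn u·cn v)/D = 0.4786527464458202/0.567504163032233 = 0.843434775682225

sn(u+v)=0.7145890065 cn(u+v)=0.6995445317 dn(u+v)=0.8434347757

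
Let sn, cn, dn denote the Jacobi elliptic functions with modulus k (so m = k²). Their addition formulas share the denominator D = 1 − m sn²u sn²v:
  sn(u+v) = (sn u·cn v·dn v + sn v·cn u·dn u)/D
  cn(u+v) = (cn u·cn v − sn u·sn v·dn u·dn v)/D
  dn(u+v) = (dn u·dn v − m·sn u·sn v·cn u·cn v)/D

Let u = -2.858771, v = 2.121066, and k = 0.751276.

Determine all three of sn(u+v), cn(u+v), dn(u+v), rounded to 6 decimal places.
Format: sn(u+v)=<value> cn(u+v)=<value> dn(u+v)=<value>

sn u = -0.7815127277078253, cn u = -0.6238892982177804, dn u = 0.8094913841858966
sn v = 0.99049798627133, cn v = -0.1375272307306455, dn v = 0.6680266325615006
m = k² = 0.564415628176
D = 1 − m·sn²u·sn²v = 0.6617963152061915
sn(u+v) = (sn u·cn v·dn v + sn v·cn u·dn u)/D = -0.4284351586783525/0.6617963152061915 = -0.6473822063286463
cn(u+v) = (cn u·cn v − sn u·sn v·dn u·dn v)/D = 0.5043983323017114/0.6617963152061915 = 0.7621655193782083
dn(u+v) = (dn u·dn v − m·sn u·sn v·cn u·cn v)/D = 0.5782491686479884/0.6617963152061915 = 0.8737570085560647

sn(u+v)=-0.647382 cn(u+v)=0.762166 dn(u+v)=0.873757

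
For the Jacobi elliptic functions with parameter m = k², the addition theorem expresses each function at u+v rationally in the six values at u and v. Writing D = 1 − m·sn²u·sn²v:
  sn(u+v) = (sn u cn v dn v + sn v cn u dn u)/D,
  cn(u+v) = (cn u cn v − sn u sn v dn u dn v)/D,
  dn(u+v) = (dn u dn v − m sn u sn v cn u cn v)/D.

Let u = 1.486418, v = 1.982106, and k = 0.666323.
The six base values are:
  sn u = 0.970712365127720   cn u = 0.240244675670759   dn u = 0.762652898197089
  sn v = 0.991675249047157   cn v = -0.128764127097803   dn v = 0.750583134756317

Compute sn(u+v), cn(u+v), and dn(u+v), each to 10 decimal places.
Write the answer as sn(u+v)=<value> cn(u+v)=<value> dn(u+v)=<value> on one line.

m = k² = 0.443986340329
D = 1 − m·sn²u·sn²v = 0.5885759450122102
sn(u+v) = (sn u·cn v·dn v + sn v·cn u·dn u)/D = 0.0878804243596216/0.5885759450122102 = 0.1493102548691461
cn(u+v) = (cn u·cn v − sn u·sn v·dn u·dn v)/D = -0.5819782419140677/0.5885759450122102 = -0.9887903962877626
dn(u+v) = (dn u·dn v − m·sn u·sn v·cn u·cn v)/D = 0.5856558292296024/0.5885759450122102 = 0.9950386763044706

sn(u+v)=0.1493102549 cn(u+v)=-0.9887903963 dn(u+v)=0.9950386763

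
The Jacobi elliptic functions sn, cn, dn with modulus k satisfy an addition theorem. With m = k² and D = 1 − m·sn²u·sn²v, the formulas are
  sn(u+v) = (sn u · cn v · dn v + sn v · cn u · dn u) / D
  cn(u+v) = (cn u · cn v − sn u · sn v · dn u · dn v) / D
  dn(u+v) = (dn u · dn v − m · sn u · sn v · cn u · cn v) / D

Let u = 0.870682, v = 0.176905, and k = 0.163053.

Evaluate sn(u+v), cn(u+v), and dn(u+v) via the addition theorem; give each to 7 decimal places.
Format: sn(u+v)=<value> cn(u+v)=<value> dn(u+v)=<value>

sn u = 0.7631483190679687, cn u = 0.6462233693574798, dn u = 0.9922279342468131
sn v = 0.1759597274324024, cn v = 0.9843973660681517, dn v = 0.9995883353701978
m = k² = 0.026586280809
D = 1 − m·sn²u·sn²v = 0.9995205955592505
sn(u+v) = (sn u·cn v·dn v + sn v·cn u·dn u)/D = 0.8637574676513584/0.9995205955592505 = 0.8641717554284811
cn(u+v) = (cn u·cn v − sn u·sn v·dn u·dn v)/D = 0.5029557217326704/0.9995205955592505 = 0.5031969565882305
dn(u+v) = (dn u·dn v − m·sn u·sn v·cn u·cn v)/D = 0.9895483865409054/0.9995205955592505 = 0.9900230079673691

sn(u+v)=0.8641718 cn(u+v)=0.5031970 dn(u+v)=0.9900230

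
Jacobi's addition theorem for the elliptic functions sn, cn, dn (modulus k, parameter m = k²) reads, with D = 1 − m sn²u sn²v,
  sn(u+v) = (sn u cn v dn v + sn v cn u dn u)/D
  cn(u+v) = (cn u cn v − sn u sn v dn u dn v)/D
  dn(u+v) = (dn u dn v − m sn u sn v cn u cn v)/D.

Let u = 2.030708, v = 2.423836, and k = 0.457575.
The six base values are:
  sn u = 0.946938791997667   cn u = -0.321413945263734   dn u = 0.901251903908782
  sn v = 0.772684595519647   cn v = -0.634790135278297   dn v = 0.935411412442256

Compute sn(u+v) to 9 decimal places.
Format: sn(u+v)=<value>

sn(u+v)=-0.885350385

m = k² = 0.209374880625
D = 1 − m·sn²u·sn²v = 0.8879084431540158
sn(u+v) = (sn u·cn v·dn v + sn v·cn u·dn u)/D = -0.7861100818914396/0.8879084431540158 = -0.8853503848876924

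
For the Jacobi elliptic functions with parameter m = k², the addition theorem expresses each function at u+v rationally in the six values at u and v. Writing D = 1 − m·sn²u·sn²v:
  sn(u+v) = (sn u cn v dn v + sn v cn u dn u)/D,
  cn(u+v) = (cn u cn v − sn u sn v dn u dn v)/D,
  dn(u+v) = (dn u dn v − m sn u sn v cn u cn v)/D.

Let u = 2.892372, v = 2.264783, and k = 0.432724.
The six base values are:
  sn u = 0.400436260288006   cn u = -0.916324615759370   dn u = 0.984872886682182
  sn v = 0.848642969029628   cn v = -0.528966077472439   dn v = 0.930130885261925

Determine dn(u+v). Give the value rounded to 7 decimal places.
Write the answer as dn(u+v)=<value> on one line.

dn(u+v)=0.9047828

m = k² = 0.187250060176
D = 1 − m·sn²u·sn²v = 0.978375862487509
dn(u+v) = (dn u·dn v − m·sn u·sn v·cn u·cn v)/D = 0.885217623100312/0.978375862487509 = 0.9047827701407685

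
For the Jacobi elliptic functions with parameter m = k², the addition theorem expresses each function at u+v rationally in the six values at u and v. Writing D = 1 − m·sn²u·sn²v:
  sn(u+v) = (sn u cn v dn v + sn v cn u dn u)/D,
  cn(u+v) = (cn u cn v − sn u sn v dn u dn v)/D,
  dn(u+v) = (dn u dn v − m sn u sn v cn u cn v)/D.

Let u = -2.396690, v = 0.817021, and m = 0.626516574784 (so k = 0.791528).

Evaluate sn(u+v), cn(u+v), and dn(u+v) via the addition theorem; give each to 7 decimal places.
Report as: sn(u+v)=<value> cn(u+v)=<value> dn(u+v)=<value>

sn u = -0.9664703899217013, cn u = -0.2567780859119304, dn u = 0.6440440873341822
sn v = 0.694502349171723, cn v = 0.7194904356521761, dn v = 0.8353502615840539
m = k² = 0.626516574784
D = 1 − m·sn²u·sn²v = 0.7177349488429478
sn(u+v) = (sn u·cn v·dn v + sn v·cn u·dn u)/D = -0.6957286424909068/0.7177349488429478 = -0.9693392297706595
cn(u+v) = (cn u·cn v − sn u·sn v·dn u·dn v)/D = 0.1763664163279081/0.7177349488429478 = 0.2457263877316081
dn(u+v) = (dn u·dn v − m·sn u·sn v·cn u·cn v)/D = 0.4603101253011022/0.7177349488429478 = 0.6413372039959358

sn(u+v)=-0.9693392 cn(u+v)=0.2457264 dn(u+v)=0.6413372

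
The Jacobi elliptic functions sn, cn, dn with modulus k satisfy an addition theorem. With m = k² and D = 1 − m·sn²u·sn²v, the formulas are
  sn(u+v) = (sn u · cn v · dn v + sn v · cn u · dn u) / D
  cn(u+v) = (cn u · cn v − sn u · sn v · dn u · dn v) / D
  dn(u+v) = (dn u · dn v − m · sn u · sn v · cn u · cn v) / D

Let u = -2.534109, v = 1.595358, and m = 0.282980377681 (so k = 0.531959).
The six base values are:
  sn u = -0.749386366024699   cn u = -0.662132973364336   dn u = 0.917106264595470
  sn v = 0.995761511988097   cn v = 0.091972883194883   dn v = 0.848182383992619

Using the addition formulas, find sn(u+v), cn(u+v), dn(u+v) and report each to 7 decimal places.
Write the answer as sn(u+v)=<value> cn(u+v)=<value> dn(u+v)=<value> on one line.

m = k² = 0.282980377681
D = 1 − m·sn²u·sn²v = 0.8424281736321386
sn(u+v) = (sn u·cn v·dn v + sn v·cn u·dn u)/D = -0.6631319567610522/0.8424281736321386 = -0.7871673544605605
cn(u+v) = (cn u·cn v − sn u·sn v·dn u·dn v)/D = 0.5195586931728105/0.8424281736321386 = 0.6167394555819843
dn(u+v) = (dn u·dn v − m·sn u·sn v·cn u·cn v)/D = 0.7650139258654515/0.8424281736321386 = 0.9081058181697382

sn(u+v)=-0.7871674 cn(u+v)=0.6167395 dn(u+v)=0.9081058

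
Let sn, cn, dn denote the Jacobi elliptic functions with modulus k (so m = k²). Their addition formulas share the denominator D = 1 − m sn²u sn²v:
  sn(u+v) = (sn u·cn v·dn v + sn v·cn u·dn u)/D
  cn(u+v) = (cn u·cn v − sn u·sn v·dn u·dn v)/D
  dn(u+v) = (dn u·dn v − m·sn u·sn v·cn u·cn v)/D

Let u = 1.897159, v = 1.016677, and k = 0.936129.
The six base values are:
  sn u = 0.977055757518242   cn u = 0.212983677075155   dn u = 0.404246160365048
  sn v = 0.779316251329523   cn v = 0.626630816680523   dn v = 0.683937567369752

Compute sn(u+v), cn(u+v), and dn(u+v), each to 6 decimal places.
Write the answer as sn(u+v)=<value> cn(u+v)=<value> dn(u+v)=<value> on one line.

sn(u+v)=0.987654 cn(u+v)=-0.156651 dn(u+v)=0.381008

m = k² = 0.876337504641
D = 1 − m·sn²u·sn²v = 0.4919136111365509
sn(u+v) = (sn u·cn v·dn v + sn v·cn u·dn u)/D = 0.4858404375458012/0.4919136111365509 = 0.9876539834368115
cn(u+v) = (cn u·cn v − sn u·sn v·dn u·dn v)/D = -0.07705887402957739/0.4919136111365509 = -0.1566512336414829
dn(u+v) = (dn u·dn v − m·sn u·sn v·cn u·cn v)/D = 0.187423265820156/0.4919136111365509 = 0.3810084973805064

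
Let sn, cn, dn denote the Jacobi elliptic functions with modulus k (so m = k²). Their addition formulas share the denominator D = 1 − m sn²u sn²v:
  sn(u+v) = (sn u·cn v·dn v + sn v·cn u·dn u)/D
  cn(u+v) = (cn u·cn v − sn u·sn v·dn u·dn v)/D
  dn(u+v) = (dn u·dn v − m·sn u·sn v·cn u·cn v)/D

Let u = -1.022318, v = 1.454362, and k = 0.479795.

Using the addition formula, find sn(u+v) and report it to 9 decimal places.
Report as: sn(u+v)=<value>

sn u = -0.8355782841695634, cn u = 0.5493713962559831, dn u = 0.9161190710649362
sn v = 0.9812213343284609, cn v = 0.1928851810240352, dn v = 0.8822479237355291
m = k² = 0.230203242025
D = 1 − m·sn²u·sn²v = 0.8452539081965927
sn(u+v) = (sn u·cn v·dn v + sn v·cn u·dn u)/D = 0.3516460180842888/0.8452539081965927 = 0.4160241256198977

sn(u+v)=0.416024126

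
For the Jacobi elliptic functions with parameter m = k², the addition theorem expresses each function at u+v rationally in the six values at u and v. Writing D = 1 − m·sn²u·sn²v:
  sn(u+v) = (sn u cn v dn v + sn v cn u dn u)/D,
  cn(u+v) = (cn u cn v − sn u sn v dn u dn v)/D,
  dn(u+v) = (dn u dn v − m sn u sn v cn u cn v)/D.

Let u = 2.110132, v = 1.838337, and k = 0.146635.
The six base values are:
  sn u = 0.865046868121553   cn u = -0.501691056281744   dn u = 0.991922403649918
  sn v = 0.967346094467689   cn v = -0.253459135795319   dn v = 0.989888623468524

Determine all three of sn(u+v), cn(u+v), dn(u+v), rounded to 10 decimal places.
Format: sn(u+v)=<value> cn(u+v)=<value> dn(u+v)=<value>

sn(u+v)=-0.7091022846 cn(u+v)=-0.7051056303 dn(u+v)=0.9945794705

m = k² = 0.021501823225
D = 1 − m·sn²u·sn²v = 0.9849436976124782
sn(u+v) = (sn u·cn v·dn v + sn v·cn u·dn u)/D = -0.6984258262008882/0.9849436976124782 = -0.7091022846218371
cn(u+v) = (cn u·cn v − sn u·sn v·dn u·dn v)/D = -0.6944893467592916/0.9849436976124782 = -0.7051056303449087
dn(u+v) = (dn u·dn v − m·sn u·sn v·cn u·cn v)/D = 0.9796047812529963/0.9849436976124782 = 0.9945794705094072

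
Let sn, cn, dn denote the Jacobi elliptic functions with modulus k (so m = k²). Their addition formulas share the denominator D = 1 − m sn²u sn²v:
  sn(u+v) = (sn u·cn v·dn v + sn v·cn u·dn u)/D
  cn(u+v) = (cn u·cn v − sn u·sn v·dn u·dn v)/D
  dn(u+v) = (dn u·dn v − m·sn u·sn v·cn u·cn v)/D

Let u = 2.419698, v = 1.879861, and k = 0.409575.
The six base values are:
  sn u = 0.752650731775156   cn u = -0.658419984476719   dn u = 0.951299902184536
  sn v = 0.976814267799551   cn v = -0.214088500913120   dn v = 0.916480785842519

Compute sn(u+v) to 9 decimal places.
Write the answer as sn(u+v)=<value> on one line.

m = k² = 0.167751680625
D = 1 − m·sn²u·sn²v = 0.9093270291746892
sn(u+v) = (sn u·cn v·dn v + sn v·cn u·dn u)/D = -0.7595084635654907/0.9093270291746892 = -0.8352423706736456

sn(u+v)=-0.835242371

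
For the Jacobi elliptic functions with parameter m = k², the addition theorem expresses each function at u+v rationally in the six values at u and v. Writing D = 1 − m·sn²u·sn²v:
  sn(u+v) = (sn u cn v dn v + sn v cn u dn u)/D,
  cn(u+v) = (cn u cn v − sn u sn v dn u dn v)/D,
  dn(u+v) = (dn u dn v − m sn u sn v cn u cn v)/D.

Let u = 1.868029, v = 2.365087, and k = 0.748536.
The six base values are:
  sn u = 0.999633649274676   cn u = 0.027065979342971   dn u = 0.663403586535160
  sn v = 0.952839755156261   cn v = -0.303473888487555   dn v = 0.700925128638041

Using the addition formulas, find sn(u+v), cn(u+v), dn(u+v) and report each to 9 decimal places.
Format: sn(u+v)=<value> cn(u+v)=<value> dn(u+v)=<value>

sn(u+v)=-0.397677693 cn(u+v)=-0.917525178 dn(u+v)=0.954666935

m = k² = 0.560306143296
D = 1 − m·sn²u·sn²v = 0.4916686958140484
sn(u+v) = (sn u·cn v·dn v + sn v·cn u·dn u)/D = -0.1955256728762863/0.4916686958140484 = -0.3976776934162086
cn(u+v) = (cn u·cn v − sn u·sn v·dn u·dn v)/D = -0.451118407615742/0.4916686958140484 = -0.9175251779429075
dn(u+v) = (dn u·dn v − m·sn u·sn v·cn u·cn v)/D = 0.4693798470266863/0.4916686958140484 = 0.9546669353222523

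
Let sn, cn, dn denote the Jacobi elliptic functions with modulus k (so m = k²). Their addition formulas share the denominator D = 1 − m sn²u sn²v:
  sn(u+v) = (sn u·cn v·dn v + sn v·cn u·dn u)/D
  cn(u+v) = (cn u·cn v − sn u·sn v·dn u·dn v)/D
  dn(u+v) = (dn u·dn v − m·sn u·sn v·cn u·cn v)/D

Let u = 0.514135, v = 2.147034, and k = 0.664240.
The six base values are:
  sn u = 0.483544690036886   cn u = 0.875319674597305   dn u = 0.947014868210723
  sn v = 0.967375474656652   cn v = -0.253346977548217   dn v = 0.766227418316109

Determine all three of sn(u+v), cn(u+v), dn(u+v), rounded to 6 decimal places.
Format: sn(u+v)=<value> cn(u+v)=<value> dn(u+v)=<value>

m = k² = 0.4412147776
D = 1 − m·sn²u·sn²v = 0.9034586355843493
sn(u+v) = (sn u·cn v·dn v + sn v·cn u·dn u)/D = 0.7080305754398028/0.9034586355843493 = 0.7836889787232536
cn(u+v) = (cn u·cn v − sn u·sn v·dn u·dn v)/D = -0.5611864311031725/0.9034586355843493 = -0.6211534308266387
dn(u+v) = (dn u·dn v − m·sn u·sn v·cn u·cn v)/D = 0.7713969919600277/0.9034586355843493 = 0.8538265744298241

sn(u+v)=0.783689 cn(u+v)=-0.621153 dn(u+v)=0.853827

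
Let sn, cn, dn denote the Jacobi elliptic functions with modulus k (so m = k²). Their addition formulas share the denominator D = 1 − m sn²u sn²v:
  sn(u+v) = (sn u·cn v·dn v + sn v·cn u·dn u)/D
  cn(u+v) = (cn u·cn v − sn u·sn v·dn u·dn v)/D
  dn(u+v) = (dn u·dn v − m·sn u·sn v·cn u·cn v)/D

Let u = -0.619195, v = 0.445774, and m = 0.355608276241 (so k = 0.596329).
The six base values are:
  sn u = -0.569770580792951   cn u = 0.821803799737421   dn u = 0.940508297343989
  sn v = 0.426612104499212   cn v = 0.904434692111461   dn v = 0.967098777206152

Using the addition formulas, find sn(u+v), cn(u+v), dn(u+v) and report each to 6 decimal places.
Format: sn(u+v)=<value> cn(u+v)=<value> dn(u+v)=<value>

sn(u+v)=-0.172251 cn(u+v)=0.985053 dn(u+v)=0.994711

m = k² = 0.355608276241
D = 1 − m·sn²u·sn²v = 0.9789894098939225
sn(u+v) = (sn u·cn v·dn v + sn v·cn u·dn u)/D = -0.1686314461932662/0.9789894098939225 = -0.172250531506299
cn(u+v) = (cn u·cn v − sn u·sn v·dn u·dn v)/D = 0.9643566249262864/0.9789894098939225 = 0.9850531733849688
dn(u+v) = (dn u·dn v − m·sn u·sn v·cn u·cn v)/D = 0.9738110632708707/0.9789894098939225 = 0.9947105182438971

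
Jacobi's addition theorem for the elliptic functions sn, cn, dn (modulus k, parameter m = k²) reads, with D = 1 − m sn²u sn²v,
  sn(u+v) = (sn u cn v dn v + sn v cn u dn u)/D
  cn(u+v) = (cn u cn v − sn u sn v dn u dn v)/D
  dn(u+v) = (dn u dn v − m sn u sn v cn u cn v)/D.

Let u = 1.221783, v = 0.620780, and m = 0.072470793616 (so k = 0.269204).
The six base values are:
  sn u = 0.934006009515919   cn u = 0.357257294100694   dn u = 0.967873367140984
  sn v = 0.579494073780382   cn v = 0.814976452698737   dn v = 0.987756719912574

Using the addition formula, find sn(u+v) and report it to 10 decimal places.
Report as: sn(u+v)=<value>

sn(u+v)=0.9729060514

m = k² = 0.072470793616
D = 1 − m·sn²u·sn²v = 0.9787694934521345
sn(u+v) = (sn u·cn v·dn v + sn v·cn u·dn u)/D = 0.9522507631304011/0.9787694934521345 = 0.9729060514256514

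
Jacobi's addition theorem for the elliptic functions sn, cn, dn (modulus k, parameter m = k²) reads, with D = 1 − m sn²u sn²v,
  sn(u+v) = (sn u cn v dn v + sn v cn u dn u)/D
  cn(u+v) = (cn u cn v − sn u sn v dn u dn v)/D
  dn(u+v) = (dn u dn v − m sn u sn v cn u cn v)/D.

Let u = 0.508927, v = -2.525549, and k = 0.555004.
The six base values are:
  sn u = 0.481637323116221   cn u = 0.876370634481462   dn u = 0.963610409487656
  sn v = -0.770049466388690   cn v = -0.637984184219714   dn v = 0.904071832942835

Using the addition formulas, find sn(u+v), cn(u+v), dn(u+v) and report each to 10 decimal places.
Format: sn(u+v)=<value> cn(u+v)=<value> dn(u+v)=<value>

m = k² = 0.308029440016
D = 1 − m·sn²u·sn²v = 0.9576288996234804
sn(u+v) = (sn u·cn v·dn v + sn v·cn u·dn u)/D = -0.9280917459548997/0.9576288996234804 = -0.9691559499925346
cn(u+v) = (cn u·cn v − sn u·sn v·dn u·dn v)/D = -0.2360059755270274/0.9576288996234804 = -0.246448259466501
dn(u+v) = (dn u·dn v − m·sn u·sn v·cn u·cn v)/D = 0.8072983526094114/0.9576288996234804 = 0.843017950822938

sn(u+v)=-0.9691559500 cn(u+v)=-0.2464482595 dn(u+v)=0.8430179508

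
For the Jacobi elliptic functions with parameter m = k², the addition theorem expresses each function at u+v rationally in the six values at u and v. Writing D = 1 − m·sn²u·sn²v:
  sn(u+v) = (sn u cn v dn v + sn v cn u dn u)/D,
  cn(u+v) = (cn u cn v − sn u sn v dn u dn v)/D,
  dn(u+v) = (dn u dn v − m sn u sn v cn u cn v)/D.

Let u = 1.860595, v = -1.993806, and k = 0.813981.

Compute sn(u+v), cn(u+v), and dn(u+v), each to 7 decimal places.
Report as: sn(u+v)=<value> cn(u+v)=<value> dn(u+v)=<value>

sn(u+v)=-0.1325597 cn(u+v)=0.9911750 dn(u+v)=0.9941616

sn u = 0.9954942975049549, cn u = 0.09482143025242924, dn u = 0.5859966918282403
sn v = -0.999850235861365, cn v = 0.01730623725633969, dn v = 0.5810622804412936
m = k² = 0.662565068361
D = 1 − m·sn²u·sn²v = 0.3435887807326779
sn(u+v) = (sn u·cn v·dn v + sn v·cn u·dn u)/D = -0.04554603045718673/0.3435887807326779 = -0.1325597138534709
cn(u+v) = (cn u·cn v − sn u·sn v·dn u·dn v)/D = 0.3405566169595905/0.3435887807326779 = 0.9911750210044066
dn(u+v) = (dn u·dn v − m·sn u·sn v·cn u·cn v)/D = 0.341582783780162/0.3435887807326779 = 0.9941616342994718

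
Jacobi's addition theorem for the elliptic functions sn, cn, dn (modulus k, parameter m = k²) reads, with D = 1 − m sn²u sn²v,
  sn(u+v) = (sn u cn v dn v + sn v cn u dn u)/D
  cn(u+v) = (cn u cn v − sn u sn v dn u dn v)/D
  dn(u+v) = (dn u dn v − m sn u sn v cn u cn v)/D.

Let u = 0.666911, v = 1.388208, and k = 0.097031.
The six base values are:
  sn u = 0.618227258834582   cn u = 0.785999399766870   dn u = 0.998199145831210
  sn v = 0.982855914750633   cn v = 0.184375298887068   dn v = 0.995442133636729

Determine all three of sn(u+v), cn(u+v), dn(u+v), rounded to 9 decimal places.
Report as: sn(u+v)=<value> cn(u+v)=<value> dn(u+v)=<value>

m = k² = 0.009415014961
D = 1 − m·sn²u·sn²v = 0.9965238618689058
sn(u+v) = (sn u·cn v·dn v + sn v·cn u·dn u)/D = 0.8845992591206582/0.9965238618689058 = 0.8876849747096458
cn(u+v) = (cn u·cn v − sn u·sn v·dn u·dn v)/D = -0.458850692532223/0.9965238618689058 = -0.4604512848008305
dn(u+v) = (dn u·dn v − m·sn u·sn v·cn u·cn v)/D = 0.9928204313199512/0.9965238618689058 = 0.9962836509082591

sn(u+v)=0.887684975 cn(u+v)=-0.460451285 dn(u+v)=0.996283651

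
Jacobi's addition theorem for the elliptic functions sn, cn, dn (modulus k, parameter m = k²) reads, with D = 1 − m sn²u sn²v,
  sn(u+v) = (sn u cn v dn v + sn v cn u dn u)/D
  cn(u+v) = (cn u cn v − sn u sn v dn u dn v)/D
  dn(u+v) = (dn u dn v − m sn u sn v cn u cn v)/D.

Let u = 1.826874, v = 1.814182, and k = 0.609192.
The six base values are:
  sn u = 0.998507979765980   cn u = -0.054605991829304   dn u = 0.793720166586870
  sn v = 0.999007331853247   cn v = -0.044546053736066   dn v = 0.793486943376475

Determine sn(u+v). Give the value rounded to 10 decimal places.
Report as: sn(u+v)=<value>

m = k² = 0.371114892864
D = 1 − m·sn²u·sn²v = 0.630725929145431
sn(u+v) = (sn u·cn v·dn v + sn v·cn u·dn u)/D = -0.07859282683972298/0.630725929145431 = -0.1246069381453973

sn(u+v)=-0.1246069381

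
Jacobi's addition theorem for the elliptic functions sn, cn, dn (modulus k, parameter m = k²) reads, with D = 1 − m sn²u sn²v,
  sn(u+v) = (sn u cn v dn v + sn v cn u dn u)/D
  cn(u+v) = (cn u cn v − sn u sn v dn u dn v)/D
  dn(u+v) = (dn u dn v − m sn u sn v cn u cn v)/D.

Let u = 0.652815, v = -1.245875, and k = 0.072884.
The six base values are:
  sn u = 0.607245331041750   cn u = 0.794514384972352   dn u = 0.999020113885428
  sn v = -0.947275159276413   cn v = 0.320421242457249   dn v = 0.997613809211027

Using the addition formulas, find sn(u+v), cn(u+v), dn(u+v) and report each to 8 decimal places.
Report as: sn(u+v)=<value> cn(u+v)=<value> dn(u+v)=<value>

m = k² = 0.005312077456
D = 1 − m·sn²u·sn²v = 0.9982422987356697
sn(u+v) = (sn u·cn v·dn v + sn v·cn u·dn u)/D = -0.5577762429811016/0.9982422987356697 = -0.5587583732802715
cn(u+v) = (cn u·cn v − sn u·sn v·dn u·dn v)/D = 0.8278727859707438/0.9982422987356697 = 0.8293305012413234
dn(u+v) = (dn u·dn v − m·sn u·sn v·cn u·cn v)/D = 0.9974141685017384/0.9982422987356697 = 0.9991704115974848

sn(u+v)=-0.55875837 cn(u+v)=0.82933050 dn(u+v)=0.99917041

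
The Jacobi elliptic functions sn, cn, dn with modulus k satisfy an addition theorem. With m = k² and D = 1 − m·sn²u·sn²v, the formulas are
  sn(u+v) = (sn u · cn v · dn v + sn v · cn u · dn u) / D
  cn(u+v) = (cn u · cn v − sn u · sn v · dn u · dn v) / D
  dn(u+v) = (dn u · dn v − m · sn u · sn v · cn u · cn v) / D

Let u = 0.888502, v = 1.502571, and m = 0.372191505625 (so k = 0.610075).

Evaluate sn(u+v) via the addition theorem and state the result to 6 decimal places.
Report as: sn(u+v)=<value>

sn u = 0.7523294657602365, cn u = 0.6587870482552895, dn u = 0.8884479429708034
sn v = 0.9793103420897972, cn v = 0.2023641615404376, dn v = 0.8019041109835557
m = k² = 0.372191505625
D = 1 − m·sn²u·sn²v = 0.7979665488561167
sn(u+v) = (sn u·cn v·dn v + sn v·cn u·dn u)/D = 0.6952738902248328/0.7979665488561167 = 0.8713070632114922

sn(u+v)=0.871307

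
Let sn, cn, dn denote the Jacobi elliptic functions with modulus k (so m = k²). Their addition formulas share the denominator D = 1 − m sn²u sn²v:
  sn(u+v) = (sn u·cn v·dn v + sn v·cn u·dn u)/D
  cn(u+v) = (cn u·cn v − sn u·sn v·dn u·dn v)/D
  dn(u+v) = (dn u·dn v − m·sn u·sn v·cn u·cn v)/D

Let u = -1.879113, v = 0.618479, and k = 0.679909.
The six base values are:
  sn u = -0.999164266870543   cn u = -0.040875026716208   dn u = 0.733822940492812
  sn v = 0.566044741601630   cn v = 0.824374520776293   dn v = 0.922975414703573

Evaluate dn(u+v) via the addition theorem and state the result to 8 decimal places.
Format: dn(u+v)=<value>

dn(u+v)=0.78449270

m = k² = 0.462276248281
D = 1 − m·sn²u·sn²v = 0.8521310842333666
dn(u+v) = (dn u·dn v − m·sn u·sn v·cn u·cn v)/D = 0.6684906152659768/0.8521310842333666 = 0.7844927002837775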